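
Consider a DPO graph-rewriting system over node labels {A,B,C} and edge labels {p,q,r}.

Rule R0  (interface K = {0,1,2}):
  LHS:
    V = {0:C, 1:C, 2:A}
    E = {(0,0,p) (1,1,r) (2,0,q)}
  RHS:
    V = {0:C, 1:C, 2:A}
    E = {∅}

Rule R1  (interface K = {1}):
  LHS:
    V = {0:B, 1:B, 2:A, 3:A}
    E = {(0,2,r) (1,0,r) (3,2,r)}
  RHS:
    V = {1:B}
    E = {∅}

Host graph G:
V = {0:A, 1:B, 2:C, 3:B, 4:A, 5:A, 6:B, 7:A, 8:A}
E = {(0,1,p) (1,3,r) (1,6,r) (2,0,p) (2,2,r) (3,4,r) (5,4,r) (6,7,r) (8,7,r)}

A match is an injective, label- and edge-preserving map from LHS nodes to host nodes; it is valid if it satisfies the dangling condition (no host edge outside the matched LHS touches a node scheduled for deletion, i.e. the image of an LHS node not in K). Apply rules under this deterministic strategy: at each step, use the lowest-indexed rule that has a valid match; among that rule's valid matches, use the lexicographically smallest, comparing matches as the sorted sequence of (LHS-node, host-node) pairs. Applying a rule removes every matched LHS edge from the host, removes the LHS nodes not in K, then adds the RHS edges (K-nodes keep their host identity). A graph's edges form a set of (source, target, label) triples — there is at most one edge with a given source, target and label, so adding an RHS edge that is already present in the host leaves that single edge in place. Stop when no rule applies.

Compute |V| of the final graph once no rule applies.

[0] host  ⇒  9 nodes, 9 edges  {0-p->1 1-r->3 1-r->6 2-p->0 2-r->2 3-r->4 5-r->4 6-r->7 8-r->7}
[1] R1 @ {0↦3, 1↦1, 2↦4, 3↦5}  ⇒  6 nodes, 6 edges  {0-p->1 1-r->6 2-p->0 2-r->2 6-r->7 8-r->7}
[2] R1 @ {0↦6, 1↦1, 2↦7, 3↦8}  ⇒  3 nodes, 3 edges  {0-p->1 2-p->0 2-r->2}
normal form: no rule applies after step 2
NF nodes: {0:A, 1:B, 2:C}

Answer: 3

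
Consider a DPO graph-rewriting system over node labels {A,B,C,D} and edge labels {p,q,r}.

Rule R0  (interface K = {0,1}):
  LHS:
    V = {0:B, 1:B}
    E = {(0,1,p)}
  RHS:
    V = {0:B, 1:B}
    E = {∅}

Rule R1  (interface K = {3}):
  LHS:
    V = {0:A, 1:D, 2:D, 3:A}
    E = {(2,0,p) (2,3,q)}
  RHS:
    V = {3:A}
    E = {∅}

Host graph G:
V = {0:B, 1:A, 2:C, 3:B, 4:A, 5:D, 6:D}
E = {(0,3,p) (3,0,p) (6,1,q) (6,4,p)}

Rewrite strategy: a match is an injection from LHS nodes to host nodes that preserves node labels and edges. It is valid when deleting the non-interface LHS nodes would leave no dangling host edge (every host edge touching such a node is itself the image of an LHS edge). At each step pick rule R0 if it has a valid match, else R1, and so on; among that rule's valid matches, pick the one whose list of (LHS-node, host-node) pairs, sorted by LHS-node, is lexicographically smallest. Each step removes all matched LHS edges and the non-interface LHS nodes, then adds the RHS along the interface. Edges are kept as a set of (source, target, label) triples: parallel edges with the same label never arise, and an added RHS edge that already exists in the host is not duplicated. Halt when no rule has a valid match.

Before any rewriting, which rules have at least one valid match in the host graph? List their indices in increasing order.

Answer: [R0,R1]

Derivation:
R0: 2 valid matches — {0↦0, 1↦3}, {0↦3, 1↦0}
R1: 1 valid match — {0↦4, 1↦5, 2↦6, 3↦1}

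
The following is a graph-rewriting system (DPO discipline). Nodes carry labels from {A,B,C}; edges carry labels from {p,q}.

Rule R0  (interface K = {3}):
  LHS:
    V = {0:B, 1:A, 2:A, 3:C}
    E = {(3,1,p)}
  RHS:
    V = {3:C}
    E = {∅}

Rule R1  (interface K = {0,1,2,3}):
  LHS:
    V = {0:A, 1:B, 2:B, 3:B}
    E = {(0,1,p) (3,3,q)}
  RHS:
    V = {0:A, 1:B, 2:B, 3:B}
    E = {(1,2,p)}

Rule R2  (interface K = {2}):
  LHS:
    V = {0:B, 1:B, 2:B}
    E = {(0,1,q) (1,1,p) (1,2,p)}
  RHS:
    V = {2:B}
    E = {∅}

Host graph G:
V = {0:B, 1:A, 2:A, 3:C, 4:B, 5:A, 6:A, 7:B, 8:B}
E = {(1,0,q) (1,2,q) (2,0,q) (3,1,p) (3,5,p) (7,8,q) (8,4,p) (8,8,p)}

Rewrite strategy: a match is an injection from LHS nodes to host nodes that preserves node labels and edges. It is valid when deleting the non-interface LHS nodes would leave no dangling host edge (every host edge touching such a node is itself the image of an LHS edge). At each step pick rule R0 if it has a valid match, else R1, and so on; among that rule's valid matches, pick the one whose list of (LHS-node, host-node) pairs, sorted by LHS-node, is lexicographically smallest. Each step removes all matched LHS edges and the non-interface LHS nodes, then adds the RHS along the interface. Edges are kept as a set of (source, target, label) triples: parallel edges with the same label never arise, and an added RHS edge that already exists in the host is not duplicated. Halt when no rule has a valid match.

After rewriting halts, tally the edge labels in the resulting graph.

Answer: p:1 q:3

Derivation:
[0] host  ⇒  9 nodes, 8 edges  {1-q->0 1-q->2 2-q->0 3-p->1 3-p->5 7-q->8 8-p->4 8-p->8}
[1] R2 @ {0↦7, 1↦8, 2↦4}  ⇒  7 nodes, 5 edges  {1-q->0 1-q->2 2-q->0 3-p->1 3-p->5}
[2] R0 @ {0↦4, 1↦5, 2↦6, 3↦3}  ⇒  4 nodes, 4 edges  {1-q->0 1-q->2 2-q->0 3-p->1}
normal form: no rule applies after step 2
NF edges: [(1, 0, 'q'), (1, 2, 'q'), (2, 0, 'q'), (3, 1, 'p')]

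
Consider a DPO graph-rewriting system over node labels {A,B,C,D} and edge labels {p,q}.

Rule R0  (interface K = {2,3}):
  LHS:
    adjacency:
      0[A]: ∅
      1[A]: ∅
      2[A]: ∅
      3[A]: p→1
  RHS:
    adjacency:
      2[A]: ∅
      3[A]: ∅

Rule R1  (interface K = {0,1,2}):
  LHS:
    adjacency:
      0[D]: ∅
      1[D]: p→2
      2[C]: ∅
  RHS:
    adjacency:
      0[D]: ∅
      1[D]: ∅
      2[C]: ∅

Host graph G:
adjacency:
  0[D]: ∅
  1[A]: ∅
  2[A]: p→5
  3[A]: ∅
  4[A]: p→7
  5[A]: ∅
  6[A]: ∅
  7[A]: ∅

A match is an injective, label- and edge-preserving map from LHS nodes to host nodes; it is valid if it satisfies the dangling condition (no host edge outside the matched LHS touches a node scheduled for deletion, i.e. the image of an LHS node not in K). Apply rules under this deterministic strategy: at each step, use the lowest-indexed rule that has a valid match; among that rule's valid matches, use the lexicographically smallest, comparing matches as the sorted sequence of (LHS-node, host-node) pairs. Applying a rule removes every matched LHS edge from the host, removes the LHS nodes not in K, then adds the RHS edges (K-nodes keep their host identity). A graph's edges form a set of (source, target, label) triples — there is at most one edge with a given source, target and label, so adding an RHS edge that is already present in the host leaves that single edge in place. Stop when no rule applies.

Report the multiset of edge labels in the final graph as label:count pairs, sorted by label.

[0] host  ⇒  8 nodes, 2 edges  {2-p->5 4-p->7}
[1] R0 @ {0↦1, 1↦5, 2↦3, 3↦2}  ⇒  6 nodes, 1 edges  {4-p->7}
[2] R0 @ {0↦2, 1↦7, 2↦3, 3↦4}  ⇒  4 nodes, 0 edges  {∅}
halt: no rule applies after step 2
NF edges: []

Answer: (no edges)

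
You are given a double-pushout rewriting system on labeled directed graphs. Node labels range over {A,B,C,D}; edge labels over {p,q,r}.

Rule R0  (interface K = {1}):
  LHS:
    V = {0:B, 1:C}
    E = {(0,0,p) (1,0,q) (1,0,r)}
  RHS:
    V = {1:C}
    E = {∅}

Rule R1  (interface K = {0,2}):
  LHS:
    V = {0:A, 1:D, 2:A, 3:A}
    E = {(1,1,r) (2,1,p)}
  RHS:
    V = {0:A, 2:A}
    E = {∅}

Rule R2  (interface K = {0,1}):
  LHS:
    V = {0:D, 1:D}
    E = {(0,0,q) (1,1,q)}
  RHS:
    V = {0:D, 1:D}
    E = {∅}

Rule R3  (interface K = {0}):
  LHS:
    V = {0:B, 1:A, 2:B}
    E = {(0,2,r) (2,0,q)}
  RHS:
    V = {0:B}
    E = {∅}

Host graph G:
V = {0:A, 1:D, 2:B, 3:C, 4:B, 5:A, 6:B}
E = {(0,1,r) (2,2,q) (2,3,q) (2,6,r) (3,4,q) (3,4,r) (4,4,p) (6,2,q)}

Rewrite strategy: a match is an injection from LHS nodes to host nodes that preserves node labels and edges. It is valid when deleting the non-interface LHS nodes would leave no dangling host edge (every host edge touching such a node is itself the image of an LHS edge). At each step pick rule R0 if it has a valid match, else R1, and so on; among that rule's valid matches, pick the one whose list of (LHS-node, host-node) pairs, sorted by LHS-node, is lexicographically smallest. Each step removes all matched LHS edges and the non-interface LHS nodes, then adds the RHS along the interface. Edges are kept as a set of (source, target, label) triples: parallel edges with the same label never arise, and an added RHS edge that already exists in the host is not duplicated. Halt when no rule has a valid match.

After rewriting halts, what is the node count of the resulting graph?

Answer: 4

Rewrite trace:
initial: |V|=7 |E|=8  E = 0-r->1 2-q->2 2-q->3 2-r->6 3-q->4 3-r->4 4-p->4 6-q->2
step 1: apply R0 at {0↦4, 1↦3}  → |V|=6 |E|=5  E = 0-r->1 2-q->2 2-q->3 2-r->6 6-q->2
step 2: apply R3 at {0↦2, 1↦5, 2↦6}  → |V|=4 |E|=3  E = 0-r->1 2-q->2 2-q->3
halt: no rule applies after step 2
NF nodes: {0:A, 1:D, 2:B, 3:C}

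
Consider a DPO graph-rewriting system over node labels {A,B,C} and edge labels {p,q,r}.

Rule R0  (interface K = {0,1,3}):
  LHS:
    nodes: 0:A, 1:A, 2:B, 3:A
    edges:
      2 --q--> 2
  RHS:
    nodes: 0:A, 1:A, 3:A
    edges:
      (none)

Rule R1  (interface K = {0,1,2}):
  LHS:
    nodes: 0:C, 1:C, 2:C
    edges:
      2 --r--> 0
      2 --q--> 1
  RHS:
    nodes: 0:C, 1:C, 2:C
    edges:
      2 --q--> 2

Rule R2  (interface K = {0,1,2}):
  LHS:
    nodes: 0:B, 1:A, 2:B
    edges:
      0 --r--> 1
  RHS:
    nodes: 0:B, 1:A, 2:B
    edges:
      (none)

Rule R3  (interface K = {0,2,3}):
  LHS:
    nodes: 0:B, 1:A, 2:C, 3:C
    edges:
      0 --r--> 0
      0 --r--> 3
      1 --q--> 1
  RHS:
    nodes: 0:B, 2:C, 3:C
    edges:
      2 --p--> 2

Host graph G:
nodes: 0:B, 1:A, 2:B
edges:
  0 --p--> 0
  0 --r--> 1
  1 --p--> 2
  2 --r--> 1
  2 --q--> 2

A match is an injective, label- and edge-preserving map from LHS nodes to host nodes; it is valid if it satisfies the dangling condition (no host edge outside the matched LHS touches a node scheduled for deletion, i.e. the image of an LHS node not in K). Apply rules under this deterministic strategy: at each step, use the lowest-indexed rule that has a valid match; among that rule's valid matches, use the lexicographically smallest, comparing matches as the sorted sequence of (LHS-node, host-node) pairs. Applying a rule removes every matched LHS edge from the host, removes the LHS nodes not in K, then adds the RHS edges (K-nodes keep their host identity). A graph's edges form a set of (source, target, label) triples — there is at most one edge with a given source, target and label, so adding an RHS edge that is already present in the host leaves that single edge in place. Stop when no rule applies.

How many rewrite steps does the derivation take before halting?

initial: |V|=3 |E|=5  E = 0-p->0 0-r->1 1-p->2 2-r->1 2-q->2
step 1: apply R2 at {0↦0, 1↦1, 2↦2}  → |V|=3 |E|=4  E = 0-p->0 1-p->2 2-r->1 2-q->2
step 2: apply R2 at {0↦2, 1↦1, 2↦0}  → |V|=3 |E|=3  E = 0-p->0 1-p->2 2-q->2
halt: no rule applies after step 2

Answer: 2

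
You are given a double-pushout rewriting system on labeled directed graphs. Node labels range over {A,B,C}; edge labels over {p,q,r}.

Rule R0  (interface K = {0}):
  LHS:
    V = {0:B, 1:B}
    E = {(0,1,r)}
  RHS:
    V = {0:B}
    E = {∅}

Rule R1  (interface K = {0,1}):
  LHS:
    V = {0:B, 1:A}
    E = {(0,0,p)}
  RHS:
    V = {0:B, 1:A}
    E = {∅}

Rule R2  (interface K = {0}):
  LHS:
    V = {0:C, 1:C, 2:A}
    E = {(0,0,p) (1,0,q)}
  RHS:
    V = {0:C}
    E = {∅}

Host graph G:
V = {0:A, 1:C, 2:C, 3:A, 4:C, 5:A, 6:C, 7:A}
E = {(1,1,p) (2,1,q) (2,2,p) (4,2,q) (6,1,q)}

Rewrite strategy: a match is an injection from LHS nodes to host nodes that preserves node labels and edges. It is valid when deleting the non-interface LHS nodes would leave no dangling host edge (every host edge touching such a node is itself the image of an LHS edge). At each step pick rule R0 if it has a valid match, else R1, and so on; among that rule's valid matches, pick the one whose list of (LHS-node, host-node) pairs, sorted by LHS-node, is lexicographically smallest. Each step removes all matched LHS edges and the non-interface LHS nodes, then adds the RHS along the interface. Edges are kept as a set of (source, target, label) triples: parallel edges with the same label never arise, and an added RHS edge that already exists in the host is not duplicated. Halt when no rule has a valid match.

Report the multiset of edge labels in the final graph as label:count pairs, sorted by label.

Answer: q:1

Derivation:
start.  V:8 E:5  edges: 1-p->1 2-q->1 2-p->2 4-q->2 6-q->1
1. fire R2 via {0↦1, 1↦6, 2↦0}  →  V:6 E:3  edges: 2-q->1 2-p->2 4-q->2
2. fire R2 via {0↦2, 1↦4, 2↦3}  →  V:4 E:1  edges: 2-q->1
final graph: no rule applies after step 2
NF edges: [(2, 1, 'q')]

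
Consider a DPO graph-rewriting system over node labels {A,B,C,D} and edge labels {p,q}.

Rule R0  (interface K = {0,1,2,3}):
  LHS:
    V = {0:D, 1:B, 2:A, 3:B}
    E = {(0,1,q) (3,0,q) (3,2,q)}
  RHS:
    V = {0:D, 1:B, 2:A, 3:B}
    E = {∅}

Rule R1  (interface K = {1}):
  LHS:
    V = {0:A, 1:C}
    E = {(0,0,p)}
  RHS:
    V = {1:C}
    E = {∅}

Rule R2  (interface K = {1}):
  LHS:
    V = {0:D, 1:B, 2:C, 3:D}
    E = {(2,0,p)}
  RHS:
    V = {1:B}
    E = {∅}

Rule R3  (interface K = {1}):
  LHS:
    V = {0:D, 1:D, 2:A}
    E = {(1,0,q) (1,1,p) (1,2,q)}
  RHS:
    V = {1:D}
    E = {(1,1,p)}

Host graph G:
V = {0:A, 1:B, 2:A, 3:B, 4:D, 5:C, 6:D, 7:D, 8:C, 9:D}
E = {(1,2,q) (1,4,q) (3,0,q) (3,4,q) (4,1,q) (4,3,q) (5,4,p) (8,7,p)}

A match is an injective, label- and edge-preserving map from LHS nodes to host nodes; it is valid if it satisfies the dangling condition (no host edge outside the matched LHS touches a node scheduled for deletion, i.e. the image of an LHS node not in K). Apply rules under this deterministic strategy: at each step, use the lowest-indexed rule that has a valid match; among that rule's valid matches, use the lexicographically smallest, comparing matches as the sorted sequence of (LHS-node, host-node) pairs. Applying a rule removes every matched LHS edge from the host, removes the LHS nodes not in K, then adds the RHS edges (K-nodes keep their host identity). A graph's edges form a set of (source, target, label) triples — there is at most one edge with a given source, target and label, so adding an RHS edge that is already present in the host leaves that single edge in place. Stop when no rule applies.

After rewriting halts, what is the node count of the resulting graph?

Answer: 4

Rewrite trace:
[0] host  ⇒  10 nodes, 8 edges  {1-q->2 1-q->4 3-q->0 3-q->4 4-q->1 4-q->3 5-p->4 8-p->7}
[1] R0 @ {0↦4, 1↦1, 2↦0, 3↦3}  ⇒  10 nodes, 5 edges  {1-q->2 1-q->4 4-q->3 5-p->4 8-p->7}
[2] R0 @ {0↦4, 1↦3, 2↦2, 3↦1}  ⇒  10 nodes, 2 edges  {5-p->4 8-p->7}
[3] R2 @ {0↦4, 1↦1, 2↦5, 3↦6}  ⇒  7 nodes, 1 edges  {8-p->7}
[4] R2 @ {0↦7, 1↦1, 2↦8, 3↦9}  ⇒  4 nodes, 0 edges  {∅}
final graph: no rule applies after step 4
NF nodes: {0:A, 1:B, 2:A, 3:B}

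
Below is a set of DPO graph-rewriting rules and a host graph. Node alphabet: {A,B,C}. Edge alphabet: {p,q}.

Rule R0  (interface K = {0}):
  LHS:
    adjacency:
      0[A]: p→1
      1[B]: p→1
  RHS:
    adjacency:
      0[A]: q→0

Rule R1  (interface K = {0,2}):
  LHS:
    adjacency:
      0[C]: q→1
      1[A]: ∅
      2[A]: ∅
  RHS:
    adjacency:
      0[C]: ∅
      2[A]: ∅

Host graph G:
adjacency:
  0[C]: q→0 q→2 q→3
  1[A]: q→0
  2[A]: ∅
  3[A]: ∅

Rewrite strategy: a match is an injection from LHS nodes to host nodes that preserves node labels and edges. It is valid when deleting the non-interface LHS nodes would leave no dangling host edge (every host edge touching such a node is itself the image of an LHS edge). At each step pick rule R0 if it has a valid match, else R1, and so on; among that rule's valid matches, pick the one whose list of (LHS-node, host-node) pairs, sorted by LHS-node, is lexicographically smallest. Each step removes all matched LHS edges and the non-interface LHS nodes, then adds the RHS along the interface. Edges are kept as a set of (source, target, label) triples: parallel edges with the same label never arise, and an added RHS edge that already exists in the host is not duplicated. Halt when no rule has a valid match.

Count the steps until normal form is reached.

[0] host  ⇒  4 nodes, 4 edges  {0-q->0 0-q->2 0-q->3 1-q->0}
[1] R1 @ {0↦0, 1↦2, 2↦1}  ⇒  3 nodes, 3 edges  {0-q->0 0-q->3 1-q->0}
[2] R1 @ {0↦0, 1↦3, 2↦1}  ⇒  2 nodes, 2 edges  {0-q->0 1-q->0}
halt: no rule applies after step 2

Answer: 2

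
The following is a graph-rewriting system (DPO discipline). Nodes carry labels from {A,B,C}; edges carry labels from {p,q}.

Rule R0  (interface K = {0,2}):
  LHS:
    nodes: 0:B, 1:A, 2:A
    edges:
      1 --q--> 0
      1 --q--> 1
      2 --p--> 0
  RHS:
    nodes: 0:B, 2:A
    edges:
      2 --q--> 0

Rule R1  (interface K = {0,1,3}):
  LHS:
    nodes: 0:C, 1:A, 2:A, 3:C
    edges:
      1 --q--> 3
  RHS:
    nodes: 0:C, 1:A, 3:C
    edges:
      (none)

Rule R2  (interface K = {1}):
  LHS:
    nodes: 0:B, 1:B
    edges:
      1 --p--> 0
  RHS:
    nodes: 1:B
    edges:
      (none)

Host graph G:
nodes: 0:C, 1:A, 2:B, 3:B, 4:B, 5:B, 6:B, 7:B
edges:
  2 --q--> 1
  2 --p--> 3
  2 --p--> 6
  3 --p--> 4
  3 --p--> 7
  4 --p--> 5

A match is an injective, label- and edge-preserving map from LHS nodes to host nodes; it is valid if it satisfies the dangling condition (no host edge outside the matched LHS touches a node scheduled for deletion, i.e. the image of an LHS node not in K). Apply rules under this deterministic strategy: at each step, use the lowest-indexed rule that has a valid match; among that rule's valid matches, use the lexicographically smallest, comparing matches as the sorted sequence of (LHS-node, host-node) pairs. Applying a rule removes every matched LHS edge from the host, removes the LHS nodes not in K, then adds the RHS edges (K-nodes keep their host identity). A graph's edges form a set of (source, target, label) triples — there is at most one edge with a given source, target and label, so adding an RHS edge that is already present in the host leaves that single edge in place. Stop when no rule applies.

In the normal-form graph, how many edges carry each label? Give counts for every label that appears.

initial: |V|=8 |E|=6  E = 2-q->1 2-p->3 2-p->6 3-p->4 3-p->7 4-p->5
step 1: apply R2 at {0↦5, 1↦4}  → |V|=7 |E|=5  E = 2-q->1 2-p->3 2-p->6 3-p->4 3-p->7
step 2: apply R2 at {0↦4, 1↦3}  → |V|=6 |E|=4  E = 2-q->1 2-p->3 2-p->6 3-p->7
step 3: apply R2 at {0↦6, 1↦2}  → |V|=5 |E|=3  E = 2-q->1 2-p->3 3-p->7
step 4: apply R2 at {0↦7, 1↦3}  → |V|=4 |E|=2  E = 2-q->1 2-p->3
step 5: apply R2 at {0↦3, 1↦2}  → |V|=3 |E|=1  E = 2-q->1
normal form: no rule applies after step 5
NF edges: [(2, 1, 'q')]

Answer: q:1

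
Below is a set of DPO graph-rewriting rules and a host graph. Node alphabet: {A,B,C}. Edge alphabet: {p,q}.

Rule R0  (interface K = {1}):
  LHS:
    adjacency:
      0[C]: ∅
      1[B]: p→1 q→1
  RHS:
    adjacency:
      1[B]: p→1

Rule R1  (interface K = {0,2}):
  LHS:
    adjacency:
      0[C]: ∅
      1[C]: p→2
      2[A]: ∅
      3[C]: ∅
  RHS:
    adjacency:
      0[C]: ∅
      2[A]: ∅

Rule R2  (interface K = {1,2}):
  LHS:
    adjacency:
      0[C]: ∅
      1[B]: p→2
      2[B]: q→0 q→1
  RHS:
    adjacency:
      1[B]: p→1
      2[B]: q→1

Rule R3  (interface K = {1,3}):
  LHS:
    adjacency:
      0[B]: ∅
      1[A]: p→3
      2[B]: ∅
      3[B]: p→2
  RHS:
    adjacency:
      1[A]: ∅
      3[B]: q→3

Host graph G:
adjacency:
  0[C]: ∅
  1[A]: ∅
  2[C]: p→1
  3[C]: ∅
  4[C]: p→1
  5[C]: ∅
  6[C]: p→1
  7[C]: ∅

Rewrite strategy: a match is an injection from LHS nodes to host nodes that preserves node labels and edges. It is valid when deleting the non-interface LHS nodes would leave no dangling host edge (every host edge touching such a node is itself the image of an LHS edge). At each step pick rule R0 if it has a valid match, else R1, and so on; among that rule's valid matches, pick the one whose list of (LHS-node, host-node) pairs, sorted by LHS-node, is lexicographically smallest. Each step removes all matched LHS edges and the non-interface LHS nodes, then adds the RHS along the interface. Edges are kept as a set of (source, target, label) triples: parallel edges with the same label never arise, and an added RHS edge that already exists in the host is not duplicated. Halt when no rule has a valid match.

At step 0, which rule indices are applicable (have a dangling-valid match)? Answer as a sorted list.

Answer: [R1]

Derivation:
R0: no valid match — LHS pattern not found
R1: 60 valid matches — {0↦0, 1↦2, 2↦1, 3↦3}, {0↦0, 1↦2, 2↦1, 3↦5}, {0↦0, 1↦2, 2↦1, 3↦7} (+57 more)
R2: no valid match — LHS pattern not found
R3: no valid match — LHS pattern not found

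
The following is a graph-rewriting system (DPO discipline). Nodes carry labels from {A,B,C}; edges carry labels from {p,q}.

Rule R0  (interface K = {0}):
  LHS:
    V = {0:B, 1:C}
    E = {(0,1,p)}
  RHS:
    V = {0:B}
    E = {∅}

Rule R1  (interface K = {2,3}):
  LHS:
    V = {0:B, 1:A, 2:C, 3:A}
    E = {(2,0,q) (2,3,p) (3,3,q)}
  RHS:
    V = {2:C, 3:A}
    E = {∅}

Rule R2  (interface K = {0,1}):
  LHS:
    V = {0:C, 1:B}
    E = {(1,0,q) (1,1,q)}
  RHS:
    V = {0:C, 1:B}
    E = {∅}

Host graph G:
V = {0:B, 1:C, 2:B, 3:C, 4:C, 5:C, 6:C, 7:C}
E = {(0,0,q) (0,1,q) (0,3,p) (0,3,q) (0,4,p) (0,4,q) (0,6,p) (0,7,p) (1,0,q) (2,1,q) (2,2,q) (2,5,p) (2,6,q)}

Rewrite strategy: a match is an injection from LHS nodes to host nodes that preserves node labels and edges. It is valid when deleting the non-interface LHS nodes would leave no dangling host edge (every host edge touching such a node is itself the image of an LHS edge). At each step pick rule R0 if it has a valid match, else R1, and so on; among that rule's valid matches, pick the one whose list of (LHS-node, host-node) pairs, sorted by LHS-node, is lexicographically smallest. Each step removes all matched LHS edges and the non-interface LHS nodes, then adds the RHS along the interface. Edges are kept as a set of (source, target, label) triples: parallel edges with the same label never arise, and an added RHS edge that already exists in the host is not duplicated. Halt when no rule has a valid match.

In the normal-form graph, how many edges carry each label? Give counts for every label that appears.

Answer: p:3 q:4

Steps:
start.  V:8 E:13  edges: 0-q->0 0-q->1 0-p->3 0-q->3 0-p->4 0-q->4 0-p->6 0-p->7 1-q->0 2-q->1 2-q->2 2-p->5 2-q->6
1. fire R0 via {0↦0, 1↦7}  →  V:7 E:12  edges: 0-q->0 0-q->1 0-p->3 0-q->3 0-p->4 0-q->4 0-p->6 1-q->0 2-q->1 2-q->2 2-p->5 2-q->6
2. fire R0 via {0↦2, 1↦5}  →  V:6 E:11  edges: 0-q->0 0-q->1 0-p->3 0-q->3 0-p->4 0-q->4 0-p->6 1-q->0 2-q->1 2-q->2 2-q->6
3. fire R2 via {0↦1, 1↦0}  →  V:6 E:9  edges: 0-p->3 0-q->3 0-p->4 0-q->4 0-p->6 1-q->0 2-q->1 2-q->2 2-q->6
4. fire R2 via {0↦1, 1↦2}  →  V:6 E:7  edges: 0-p->3 0-q->3 0-p->4 0-q->4 0-p->6 1-q->0 2-q->6
normal form: no rule applies after step 4
NF edges: [(0, 3, 'p'), (0, 3, 'q'), (0, 4, 'p'), (0, 4, 'q'), (0, 6, 'p'), (1, 0, 'q'), (2, 6, 'q')]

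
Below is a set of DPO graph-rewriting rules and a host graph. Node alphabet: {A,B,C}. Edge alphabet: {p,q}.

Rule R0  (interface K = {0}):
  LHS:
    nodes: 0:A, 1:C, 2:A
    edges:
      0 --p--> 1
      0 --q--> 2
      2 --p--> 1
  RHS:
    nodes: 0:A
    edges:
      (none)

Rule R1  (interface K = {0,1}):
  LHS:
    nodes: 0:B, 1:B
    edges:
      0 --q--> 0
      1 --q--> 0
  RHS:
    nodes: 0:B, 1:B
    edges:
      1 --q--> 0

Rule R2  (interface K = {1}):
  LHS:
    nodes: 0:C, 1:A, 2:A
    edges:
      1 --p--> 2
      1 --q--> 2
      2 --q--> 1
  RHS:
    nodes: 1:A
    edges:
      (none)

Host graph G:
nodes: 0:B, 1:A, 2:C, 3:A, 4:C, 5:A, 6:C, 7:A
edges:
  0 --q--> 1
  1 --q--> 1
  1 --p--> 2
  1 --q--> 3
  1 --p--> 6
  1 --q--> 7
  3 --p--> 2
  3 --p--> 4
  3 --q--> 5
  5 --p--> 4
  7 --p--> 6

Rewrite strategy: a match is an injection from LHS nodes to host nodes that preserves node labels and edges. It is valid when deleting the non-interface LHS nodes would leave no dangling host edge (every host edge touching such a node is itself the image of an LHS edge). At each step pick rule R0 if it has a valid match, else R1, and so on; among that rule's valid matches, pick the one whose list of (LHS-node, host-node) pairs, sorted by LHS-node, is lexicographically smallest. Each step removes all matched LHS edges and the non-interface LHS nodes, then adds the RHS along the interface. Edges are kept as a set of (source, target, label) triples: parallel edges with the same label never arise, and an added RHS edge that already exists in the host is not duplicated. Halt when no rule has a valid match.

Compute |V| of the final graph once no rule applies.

initial: |V|=8 |E|=11  E = 0-q->1 1-q->1 1-p->2 1-q->3 1-p->6 1-q->7 3-p->2 3-p->4 3-q->5 5-p->4 7-p->6
step 1: apply R0 at {0↦1, 1↦6, 2↦7}  → |V|=6 |E|=8  E = 0-q->1 1-q->1 1-p->2 1-q->3 3-p->2 3-p->4 3-q->5 5-p->4
step 2: apply R0 at {0↦3, 1↦4, 2↦5}  → |V|=4 |E|=5  E = 0-q->1 1-q->1 1-p->2 1-q->3 3-p->2
step 3: apply R0 at {0↦1, 1↦2, 2↦3}  → |V|=2 |E|=2  E = 0-q->1 1-q->1
halt: no rule applies after step 3
NF nodes: {0:B, 1:A}

Answer: 2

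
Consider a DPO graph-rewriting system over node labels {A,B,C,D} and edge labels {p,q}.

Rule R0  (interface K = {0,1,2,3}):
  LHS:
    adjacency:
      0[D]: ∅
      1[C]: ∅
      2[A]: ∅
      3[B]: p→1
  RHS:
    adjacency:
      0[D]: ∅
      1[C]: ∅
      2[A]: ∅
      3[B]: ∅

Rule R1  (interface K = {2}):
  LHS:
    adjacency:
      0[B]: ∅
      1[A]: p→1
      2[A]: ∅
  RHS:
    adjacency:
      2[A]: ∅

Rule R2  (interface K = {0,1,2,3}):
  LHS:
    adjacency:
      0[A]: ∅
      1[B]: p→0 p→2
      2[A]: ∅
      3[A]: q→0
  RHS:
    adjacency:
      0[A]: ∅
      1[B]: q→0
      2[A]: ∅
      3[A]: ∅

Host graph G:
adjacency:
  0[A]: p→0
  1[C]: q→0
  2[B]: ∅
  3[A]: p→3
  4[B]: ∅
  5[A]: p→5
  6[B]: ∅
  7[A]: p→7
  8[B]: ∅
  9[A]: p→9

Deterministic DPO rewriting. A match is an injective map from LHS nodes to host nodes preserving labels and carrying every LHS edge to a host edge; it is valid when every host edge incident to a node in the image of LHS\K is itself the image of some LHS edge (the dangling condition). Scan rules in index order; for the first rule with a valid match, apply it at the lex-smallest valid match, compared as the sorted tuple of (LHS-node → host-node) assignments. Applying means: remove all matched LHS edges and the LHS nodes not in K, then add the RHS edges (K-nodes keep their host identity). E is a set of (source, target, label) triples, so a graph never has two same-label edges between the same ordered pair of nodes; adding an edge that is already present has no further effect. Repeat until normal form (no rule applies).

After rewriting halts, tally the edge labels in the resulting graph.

initial: |V|=10 |E|=6  E = 0-p->0 1-q->0 3-p->3 5-p->5 7-p->7 9-p->9
step 1: apply R1 at {0↦2, 1↦3, 2↦0}  → |V|=8 |E|=5  E = 0-p->0 1-q->0 5-p->5 7-p->7 9-p->9
step 2: apply R1 at {0↦4, 1↦5, 2↦0}  → |V|=6 |E|=4  E = 0-p->0 1-q->0 7-p->7 9-p->9
step 3: apply R1 at {0↦6, 1↦7, 2↦0}  → |V|=4 |E|=3  E = 0-p->0 1-q->0 9-p->9
step 4: apply R1 at {0↦8, 1↦9, 2↦0}  → |V|=2 |E|=2  E = 0-p->0 1-q->0
halt: no rule applies after step 4
NF edges: [(0, 0, 'p'), (1, 0, 'q')]

Answer: p:1 q:1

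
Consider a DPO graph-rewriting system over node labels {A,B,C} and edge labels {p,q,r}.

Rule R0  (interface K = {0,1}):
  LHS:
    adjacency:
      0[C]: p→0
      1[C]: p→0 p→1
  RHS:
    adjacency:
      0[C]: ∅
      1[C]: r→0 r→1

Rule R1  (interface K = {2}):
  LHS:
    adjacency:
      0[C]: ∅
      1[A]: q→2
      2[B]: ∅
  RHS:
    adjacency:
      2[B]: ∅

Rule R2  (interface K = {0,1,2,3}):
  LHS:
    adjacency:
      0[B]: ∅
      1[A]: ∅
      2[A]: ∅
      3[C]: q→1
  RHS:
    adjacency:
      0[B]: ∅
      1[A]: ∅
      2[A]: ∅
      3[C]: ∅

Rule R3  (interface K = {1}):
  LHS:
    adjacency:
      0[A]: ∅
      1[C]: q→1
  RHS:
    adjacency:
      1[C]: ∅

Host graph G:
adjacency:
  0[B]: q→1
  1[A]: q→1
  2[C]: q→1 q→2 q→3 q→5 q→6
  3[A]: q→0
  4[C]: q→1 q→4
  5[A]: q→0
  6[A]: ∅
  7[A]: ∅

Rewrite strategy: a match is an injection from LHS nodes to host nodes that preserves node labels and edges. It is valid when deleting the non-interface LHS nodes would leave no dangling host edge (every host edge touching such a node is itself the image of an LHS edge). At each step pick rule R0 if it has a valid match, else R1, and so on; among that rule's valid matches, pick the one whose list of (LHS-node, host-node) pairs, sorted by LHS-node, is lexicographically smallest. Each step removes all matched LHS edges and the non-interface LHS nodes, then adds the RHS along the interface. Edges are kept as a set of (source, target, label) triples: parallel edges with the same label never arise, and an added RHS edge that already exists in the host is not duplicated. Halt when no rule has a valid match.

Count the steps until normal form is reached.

Answer: 9

Derivation:
initial: |V|=8 |E|=11  E = 0-q->1 1-q->1 2-q->1 2-q->2 2-q->3 2-q->5 2-q->6 3-q->0 4-q->1 4-q->4 5-q->0
step 1: apply R2 at {0↦0, 1↦1, 2↦3, 3↦2}  → |V|=8 |E|=10  E = 0-q->1 1-q->1 2-q->2 2-q->3 2-q->5 2-q->6 3-q->0 4-q->1 4-q->4 5-q->0
step 2: apply R2 at {0↦0, 1↦1, 2↦3, 3↦4}  → |V|=8 |E|=9  E = 0-q->1 1-q->1 2-q->2 2-q->3 2-q->5 2-q->6 3-q->0 4-q->4 5-q->0
step 3: apply R2 at {0↦0, 1↦3, 2↦1, 3↦2}  → |V|=8 |E|=8  E = 0-q->1 1-q->1 2-q->2 2-q->5 2-q->6 3-q->0 4-q->4 5-q->0
step 4: apply R2 at {0↦0, 1↦5, 2↦1, 3↦2}  → |V|=8 |E|=7  E = 0-q->1 1-q->1 2-q->2 2-q->6 3-q->0 4-q->4 5-q->0
step 5: apply R2 at {0↦0, 1↦6, 2↦1, 3↦2}  → |V|=8 |E|=6  E = 0-q->1 1-q->1 2-q->2 3-q->0 4-q->4 5-q->0
step 6: apply R3 at {0↦6, 1↦2}  → |V|=7 |E|=5  E = 0-q->1 1-q->1 3-q->0 4-q->4 5-q->0
step 7: apply R1 at {0↦2, 1↦3, 2↦0}  → |V|=5 |E|=4  E = 0-q->1 1-q->1 4-q->4 5-q->0
step 8: apply R3 at {0↦7, 1↦4}  → |V|=4 |E|=3  E = 0-q->1 1-q->1 5-q->0
step 9: apply R1 at {0↦4, 1↦5, 2↦0}  → |V|=2 |E|=2  E = 0-q->1 1-q->1
normal form: no rule applies after step 9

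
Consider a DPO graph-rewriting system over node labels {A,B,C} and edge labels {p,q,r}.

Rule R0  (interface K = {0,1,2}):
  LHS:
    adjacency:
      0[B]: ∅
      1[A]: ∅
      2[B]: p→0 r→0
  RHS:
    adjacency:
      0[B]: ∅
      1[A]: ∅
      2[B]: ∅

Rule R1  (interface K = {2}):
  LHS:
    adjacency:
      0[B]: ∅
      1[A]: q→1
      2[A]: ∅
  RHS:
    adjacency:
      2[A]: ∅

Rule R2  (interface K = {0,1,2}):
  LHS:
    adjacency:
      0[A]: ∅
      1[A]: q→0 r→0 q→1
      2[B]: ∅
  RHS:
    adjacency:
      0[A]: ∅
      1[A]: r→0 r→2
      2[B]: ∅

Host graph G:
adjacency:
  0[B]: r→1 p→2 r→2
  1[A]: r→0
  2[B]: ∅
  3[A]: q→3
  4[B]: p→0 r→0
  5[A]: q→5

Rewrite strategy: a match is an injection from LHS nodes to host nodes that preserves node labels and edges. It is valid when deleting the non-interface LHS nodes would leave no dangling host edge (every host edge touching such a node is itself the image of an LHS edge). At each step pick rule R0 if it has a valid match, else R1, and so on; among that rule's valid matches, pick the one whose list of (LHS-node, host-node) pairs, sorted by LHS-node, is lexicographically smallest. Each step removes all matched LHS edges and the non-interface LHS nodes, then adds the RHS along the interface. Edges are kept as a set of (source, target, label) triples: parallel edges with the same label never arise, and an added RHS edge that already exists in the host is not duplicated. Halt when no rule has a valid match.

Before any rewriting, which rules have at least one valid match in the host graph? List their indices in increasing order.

Answer: [R0]

Rewrite trace:
R0: 6 valid matches — {0↦0, 1↦1, 2↦4}, {0↦0, 1↦3, 2↦4}, {0↦0, 1↦5, 2↦4} (+3 more)
R1: no valid match — 12 raw matches, all fail dangling condition
R2: no valid match — LHS pattern not found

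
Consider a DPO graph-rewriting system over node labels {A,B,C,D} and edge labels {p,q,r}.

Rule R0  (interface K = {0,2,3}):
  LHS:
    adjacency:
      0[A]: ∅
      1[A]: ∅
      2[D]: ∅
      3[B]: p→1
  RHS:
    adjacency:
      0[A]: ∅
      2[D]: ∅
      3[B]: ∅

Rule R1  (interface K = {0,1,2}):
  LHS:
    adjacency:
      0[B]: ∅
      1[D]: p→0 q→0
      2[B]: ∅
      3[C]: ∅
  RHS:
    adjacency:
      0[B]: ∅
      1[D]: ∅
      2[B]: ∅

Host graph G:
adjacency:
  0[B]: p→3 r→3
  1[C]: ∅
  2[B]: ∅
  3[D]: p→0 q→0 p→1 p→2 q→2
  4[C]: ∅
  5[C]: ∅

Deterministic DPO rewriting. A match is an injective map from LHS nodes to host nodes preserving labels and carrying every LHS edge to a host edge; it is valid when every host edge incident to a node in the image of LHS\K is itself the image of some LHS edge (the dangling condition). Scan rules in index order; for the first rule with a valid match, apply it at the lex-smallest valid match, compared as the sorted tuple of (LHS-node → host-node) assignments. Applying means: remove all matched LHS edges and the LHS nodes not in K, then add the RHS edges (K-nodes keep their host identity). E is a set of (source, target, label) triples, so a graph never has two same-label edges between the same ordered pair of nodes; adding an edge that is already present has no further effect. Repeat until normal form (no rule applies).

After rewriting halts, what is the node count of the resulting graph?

Answer: 4

Rewrite trace:
start.  V:6 E:7  edges: 0-p->3 0-r->3 3-p->0 3-q->0 3-p->1 3-p->2 3-q->2
1. fire R1 via {0↦0, 1↦3, 2↦2, 3↦4}  →  V:5 E:5  edges: 0-p->3 0-r->3 3-p->1 3-p->2 3-q->2
2. fire R1 via {0↦2, 1↦3, 2↦0, 3↦5}  →  V:4 E:3  edges: 0-p->3 0-r->3 3-p->1
halt: no rule applies after step 2
NF nodes: {0:B, 1:C, 2:B, 3:D}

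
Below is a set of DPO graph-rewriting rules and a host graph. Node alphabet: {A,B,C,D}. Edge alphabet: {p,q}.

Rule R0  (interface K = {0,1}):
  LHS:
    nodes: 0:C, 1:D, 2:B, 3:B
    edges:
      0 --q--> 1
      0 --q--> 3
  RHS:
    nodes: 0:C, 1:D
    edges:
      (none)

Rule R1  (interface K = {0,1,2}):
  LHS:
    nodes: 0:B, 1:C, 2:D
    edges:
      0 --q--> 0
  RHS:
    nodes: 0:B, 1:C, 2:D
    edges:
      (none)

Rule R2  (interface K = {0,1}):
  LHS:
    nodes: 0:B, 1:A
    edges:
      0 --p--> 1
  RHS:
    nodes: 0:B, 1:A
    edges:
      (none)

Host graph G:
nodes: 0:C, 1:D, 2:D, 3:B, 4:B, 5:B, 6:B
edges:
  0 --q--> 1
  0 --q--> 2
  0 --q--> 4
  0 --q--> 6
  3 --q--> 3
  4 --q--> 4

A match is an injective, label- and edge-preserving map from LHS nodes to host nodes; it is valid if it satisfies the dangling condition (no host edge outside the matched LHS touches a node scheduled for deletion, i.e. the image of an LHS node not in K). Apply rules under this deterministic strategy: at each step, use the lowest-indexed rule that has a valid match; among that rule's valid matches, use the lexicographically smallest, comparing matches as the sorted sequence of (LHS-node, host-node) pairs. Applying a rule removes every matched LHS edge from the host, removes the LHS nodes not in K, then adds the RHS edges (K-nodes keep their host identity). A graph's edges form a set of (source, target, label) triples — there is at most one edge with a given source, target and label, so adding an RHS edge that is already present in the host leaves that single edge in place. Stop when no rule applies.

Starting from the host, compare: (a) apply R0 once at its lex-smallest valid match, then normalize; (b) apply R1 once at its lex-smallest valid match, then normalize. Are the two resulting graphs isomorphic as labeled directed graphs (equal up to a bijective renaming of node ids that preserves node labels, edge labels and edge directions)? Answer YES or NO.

branch R0-first: apply at {0↦0, 1↦1, 2↦5, 3↦6} → |E|=4, then 3 more step(s) → NF |V|=3 |E|=0 V={0:C, 1:D, 2:D} E=∅
branch R1-first: apply at {0↦3, 1↦0, 2↦1} → |E|=5, then 3 more step(s) → NF |V|=3 |E|=0 V={0:C, 1:D, 2:D} E=∅
graphs isomorphic (equal up to label-preserving node renaming)

Answer: YES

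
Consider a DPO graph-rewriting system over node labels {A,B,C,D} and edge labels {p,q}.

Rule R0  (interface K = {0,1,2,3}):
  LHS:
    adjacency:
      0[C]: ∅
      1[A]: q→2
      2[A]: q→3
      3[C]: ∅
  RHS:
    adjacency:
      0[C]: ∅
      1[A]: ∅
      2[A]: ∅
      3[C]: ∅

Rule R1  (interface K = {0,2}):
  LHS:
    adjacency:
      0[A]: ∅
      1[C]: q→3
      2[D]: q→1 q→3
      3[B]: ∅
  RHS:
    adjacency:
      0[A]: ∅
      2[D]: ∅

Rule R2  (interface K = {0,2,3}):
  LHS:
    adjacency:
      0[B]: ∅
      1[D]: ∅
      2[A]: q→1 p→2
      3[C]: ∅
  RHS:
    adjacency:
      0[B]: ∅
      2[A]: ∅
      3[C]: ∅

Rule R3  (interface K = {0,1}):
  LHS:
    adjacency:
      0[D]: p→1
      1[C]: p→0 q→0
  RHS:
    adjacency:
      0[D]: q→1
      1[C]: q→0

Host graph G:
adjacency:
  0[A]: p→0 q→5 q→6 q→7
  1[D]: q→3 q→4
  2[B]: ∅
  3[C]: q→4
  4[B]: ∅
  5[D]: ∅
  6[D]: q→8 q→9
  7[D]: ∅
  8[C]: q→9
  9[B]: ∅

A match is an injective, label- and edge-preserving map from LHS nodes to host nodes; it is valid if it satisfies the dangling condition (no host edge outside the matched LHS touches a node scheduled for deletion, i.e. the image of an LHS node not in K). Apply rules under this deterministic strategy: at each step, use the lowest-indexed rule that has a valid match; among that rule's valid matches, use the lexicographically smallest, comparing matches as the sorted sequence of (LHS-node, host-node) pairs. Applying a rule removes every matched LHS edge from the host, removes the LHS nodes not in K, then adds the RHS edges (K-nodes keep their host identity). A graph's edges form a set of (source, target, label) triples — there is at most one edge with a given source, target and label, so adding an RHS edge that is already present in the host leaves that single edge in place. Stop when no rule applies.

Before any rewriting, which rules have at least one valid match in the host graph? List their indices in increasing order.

R0: no valid match — LHS pattern not found
R1: 2 valid matches — {0↦0, 1↦3, 2↦1, 3↦4}, {0↦0, 1↦8, 2↦6, 3↦9}
R2: 12 valid matches — {0↦2, 1↦5, 2↦0, 3↦3}, {0↦2, 1↦5, 2↦0, 3↦8}, {0↦2, 1↦7, 2↦0, 3↦3} (+9 more)
R3: no valid match — LHS pattern not found

Answer: [R1,R2]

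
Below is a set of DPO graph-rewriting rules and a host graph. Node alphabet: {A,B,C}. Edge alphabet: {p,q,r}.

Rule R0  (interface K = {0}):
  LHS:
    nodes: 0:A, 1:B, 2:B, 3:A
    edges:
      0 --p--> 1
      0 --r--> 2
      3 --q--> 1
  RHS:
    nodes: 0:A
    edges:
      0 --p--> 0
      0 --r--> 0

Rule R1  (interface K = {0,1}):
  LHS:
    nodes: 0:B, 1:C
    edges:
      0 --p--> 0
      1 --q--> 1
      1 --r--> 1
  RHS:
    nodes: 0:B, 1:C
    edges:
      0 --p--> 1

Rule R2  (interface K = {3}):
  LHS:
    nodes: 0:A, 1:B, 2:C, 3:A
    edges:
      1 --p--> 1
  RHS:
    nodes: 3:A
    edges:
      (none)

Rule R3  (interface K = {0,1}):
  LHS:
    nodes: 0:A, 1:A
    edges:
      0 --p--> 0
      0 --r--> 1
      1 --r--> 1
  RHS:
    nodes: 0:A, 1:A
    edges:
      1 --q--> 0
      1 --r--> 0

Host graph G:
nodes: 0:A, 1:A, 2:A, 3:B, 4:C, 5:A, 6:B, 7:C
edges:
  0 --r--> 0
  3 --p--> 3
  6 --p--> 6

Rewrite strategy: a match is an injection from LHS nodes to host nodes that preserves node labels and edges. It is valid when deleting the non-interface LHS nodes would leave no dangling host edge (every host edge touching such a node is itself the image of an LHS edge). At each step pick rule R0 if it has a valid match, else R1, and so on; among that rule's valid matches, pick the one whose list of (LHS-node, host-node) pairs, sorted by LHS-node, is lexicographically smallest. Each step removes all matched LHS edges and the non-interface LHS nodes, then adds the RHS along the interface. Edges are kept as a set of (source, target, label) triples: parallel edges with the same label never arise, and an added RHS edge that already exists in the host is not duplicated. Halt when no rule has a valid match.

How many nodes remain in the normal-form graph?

initial: |V|=8 |E|=3  E = 0-r->0 3-p->3 6-p->6
step 1: apply R2 at {0↦1, 1↦3, 2↦4, 3↦0}  → |V|=5 |E|=2  E = 0-r->0 6-p->6
step 2: apply R2 at {0↦2, 1↦6, 2↦7, 3↦0}  → |V|=2 |E|=1  E = 0-r->0
normal form: no rule applies after step 2
NF nodes: {0:A, 5:A}

Answer: 2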